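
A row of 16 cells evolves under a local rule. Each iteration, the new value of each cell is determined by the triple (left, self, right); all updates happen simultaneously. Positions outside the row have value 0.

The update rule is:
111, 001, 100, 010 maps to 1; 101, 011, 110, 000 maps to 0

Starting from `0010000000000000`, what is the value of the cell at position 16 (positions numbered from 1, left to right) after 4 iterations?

0

0111000000000000
1010100000000000
1010110000000000
1010001000000000
position 16 holds 0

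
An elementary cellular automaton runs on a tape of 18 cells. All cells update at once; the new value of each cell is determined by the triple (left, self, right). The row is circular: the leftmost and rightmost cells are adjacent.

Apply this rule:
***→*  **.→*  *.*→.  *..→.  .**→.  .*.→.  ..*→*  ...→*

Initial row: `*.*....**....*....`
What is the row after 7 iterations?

**.****...***..*..

....***.*.***..***
.***.**....**.*.**
..**..*.***.*....*
.*.*.*...**...***.
*......**.*.**.**.
..*****.*....*..*.
**.****...***..*..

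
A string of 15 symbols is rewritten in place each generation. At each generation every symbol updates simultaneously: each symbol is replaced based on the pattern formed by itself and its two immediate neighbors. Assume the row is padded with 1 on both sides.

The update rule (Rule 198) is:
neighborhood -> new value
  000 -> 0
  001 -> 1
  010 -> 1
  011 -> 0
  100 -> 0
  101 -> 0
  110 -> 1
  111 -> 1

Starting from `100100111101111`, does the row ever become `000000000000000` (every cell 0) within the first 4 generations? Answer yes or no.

generation 1: 101101011100111
generation 2: 100101001101011
generation 3: 101101010101001
generation 4: 100101010101010
generation 4 is 100101010101010, still not uniform 0

no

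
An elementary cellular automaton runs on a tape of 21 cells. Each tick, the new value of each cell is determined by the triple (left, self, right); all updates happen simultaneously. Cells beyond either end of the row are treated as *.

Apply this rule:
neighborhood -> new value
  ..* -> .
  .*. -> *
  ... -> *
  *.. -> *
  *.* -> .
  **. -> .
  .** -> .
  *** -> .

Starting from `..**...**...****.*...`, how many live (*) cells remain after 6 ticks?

tick 1: *...**...**......***.
tick 2: .**...**...*****.....
tick 3: ...**...**......****.
tick 4: **...**...*****......
tick 5: ..**...**......*****.
tick 6: *...**...*****.......
count of *: 8

8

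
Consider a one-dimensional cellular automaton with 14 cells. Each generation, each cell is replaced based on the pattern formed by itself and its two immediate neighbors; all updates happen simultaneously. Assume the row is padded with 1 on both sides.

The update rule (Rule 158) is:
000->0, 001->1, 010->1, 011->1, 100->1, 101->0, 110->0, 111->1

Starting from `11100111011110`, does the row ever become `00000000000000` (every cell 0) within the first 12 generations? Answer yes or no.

11011110011100
10011101111011
01111001110011
01110111101111
01100111001111
01011110111111
01011100111111
01011011111111
01010011111111
01011111111111
01011111111111  (fixed point — unchanged through generation 12)
generation 12 is 01011111111111, still not uniform 0

no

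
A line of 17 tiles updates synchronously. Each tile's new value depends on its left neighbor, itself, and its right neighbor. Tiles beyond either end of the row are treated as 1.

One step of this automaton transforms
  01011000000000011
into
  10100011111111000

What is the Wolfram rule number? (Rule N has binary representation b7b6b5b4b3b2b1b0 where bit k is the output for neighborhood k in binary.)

position 16: 111 → 0  (bit 7 = 0)
position 4: 110 → 0  (bit 6 = 0)
position 0: 101 → 1  (bit 5 = 1)
position 5: 100 → 0  (bit 4 = 0)
position 3: 011 → 0  (bit 3 = 0)
position 1: 010 → 0  (bit 2 = 0)
position 14: 001 → 0  (bit 1 = 0)
position 6: 000 → 1  (bit 0 = 1)
bits b7..b0 = 00100001 = 33

33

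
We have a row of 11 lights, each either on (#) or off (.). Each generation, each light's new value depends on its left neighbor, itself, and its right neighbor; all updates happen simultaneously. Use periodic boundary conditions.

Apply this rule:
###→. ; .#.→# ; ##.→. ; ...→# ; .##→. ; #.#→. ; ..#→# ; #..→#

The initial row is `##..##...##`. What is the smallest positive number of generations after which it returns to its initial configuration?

2

..##..###..
##..##...##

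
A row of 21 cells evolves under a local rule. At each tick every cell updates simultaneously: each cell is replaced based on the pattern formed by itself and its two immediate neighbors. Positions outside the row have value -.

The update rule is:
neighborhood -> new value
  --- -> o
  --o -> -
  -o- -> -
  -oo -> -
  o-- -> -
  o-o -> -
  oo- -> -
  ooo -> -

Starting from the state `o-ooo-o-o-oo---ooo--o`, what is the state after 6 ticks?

oooooooooooo---oooooo

-------------o-------
oooooooooooo---oooooo
-------------o-------  (repeats tick 1; period 2)
tick 6: oooooooooooo---oooooo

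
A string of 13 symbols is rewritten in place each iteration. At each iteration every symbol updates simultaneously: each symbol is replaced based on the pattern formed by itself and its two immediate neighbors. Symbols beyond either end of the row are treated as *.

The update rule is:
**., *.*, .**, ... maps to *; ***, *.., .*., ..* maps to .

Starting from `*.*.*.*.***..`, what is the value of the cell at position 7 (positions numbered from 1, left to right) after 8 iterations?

iteration 1: **.*.*.**.*..
iteration 2: .**.*.****...
iteration 3: ****.**..*.*.
iteration 4: ...****...*.*
iteration 5: .*.*..*.*..**
iteration 6: *.*....*...*.
iteration 7: **..**...*..*
iteration 8: .*..**.*....*
position 7 holds .

.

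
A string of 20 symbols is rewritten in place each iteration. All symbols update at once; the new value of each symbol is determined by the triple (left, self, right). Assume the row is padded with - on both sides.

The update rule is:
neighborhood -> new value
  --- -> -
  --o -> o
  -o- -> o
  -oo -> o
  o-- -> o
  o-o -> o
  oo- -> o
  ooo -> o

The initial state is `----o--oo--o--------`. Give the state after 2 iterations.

---oooooooooo-------
--oooooooooooo------

--oooooooooooo------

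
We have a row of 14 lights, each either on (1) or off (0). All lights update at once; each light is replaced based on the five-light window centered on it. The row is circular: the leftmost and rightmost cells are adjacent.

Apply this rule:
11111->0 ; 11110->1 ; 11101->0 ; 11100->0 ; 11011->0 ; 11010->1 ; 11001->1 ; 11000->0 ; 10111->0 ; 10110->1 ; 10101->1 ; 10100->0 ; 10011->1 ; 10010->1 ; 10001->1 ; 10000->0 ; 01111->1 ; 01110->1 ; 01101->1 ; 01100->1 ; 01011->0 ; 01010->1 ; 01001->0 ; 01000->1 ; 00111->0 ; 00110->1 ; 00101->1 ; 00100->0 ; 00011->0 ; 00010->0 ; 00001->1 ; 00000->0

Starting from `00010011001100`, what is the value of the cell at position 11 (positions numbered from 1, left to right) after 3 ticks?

tick 1: 01000111111100
tick 2: 00110010001001
tick 3: 01111101100010
position 11 holds 0

0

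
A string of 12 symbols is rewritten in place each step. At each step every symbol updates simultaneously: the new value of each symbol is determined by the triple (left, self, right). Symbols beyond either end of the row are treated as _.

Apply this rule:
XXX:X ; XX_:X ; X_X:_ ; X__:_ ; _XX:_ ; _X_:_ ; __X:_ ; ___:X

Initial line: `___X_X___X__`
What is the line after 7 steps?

step 1: XX_____X___X
step 2: _X_XXX___X__
step 3: ____XX_X___X
step 4: XXX__X___X__
step 5: _XX____X___X
step 6: __X_XX___X__
step 7: X____X_X___X

X____X_X___X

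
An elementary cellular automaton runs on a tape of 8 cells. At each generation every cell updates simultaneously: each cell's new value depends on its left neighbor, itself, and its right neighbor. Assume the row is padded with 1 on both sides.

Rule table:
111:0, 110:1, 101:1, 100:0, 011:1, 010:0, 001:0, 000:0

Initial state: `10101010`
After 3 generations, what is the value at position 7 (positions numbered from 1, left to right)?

11010101
01101011
11110110
position 7 holds 1

1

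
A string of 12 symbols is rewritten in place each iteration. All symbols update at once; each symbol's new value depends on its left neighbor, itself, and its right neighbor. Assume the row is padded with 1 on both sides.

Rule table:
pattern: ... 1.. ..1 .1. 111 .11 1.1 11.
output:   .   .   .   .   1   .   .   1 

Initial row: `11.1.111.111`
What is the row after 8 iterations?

11....11..11
11.....1...1
11..........
11..........  (fixed point — unchanged through iteration 8)

11..........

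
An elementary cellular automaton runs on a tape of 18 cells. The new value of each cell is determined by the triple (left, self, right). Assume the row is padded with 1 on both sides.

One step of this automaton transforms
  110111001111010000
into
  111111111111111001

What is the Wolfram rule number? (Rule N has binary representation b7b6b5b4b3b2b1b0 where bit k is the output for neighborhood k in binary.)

position 0: 111 → 1  (bit 7 = 1)
position 1: 110 → 1  (bit 6 = 1)
position 2: 101 → 1  (bit 5 = 1)
position 6: 100 → 1  (bit 4 = 1)
position 3: 011 → 1  (bit 3 = 1)
position 13: 010 → 1  (bit 2 = 1)
position 7: 001 → 1  (bit 1 = 1)
position 15: 000 → 0  (bit 0 = 0)
bits b7..b0 = 11111110 = 254

254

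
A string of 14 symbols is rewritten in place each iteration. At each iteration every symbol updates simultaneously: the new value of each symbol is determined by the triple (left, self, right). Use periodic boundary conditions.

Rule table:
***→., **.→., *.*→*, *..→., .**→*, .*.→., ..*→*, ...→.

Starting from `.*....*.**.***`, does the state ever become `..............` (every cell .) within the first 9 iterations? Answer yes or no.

no

*....*.**.**..
....*.**.**..*
...*.**.**..*.
..*.**.**..*..
.*.**.**..*...
*.**.**..*....
.**.**..*....*
**.**..*....*.
*.**..*....*.*
iteration 9 is *.**..*....*.*, still not uniform .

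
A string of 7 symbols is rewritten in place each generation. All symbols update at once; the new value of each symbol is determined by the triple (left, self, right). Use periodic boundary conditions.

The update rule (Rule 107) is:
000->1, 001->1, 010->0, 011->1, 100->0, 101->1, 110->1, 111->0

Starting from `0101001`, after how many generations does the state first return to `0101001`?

1010010
0100101
1001010
0010101
0101010
1010100
0101001

7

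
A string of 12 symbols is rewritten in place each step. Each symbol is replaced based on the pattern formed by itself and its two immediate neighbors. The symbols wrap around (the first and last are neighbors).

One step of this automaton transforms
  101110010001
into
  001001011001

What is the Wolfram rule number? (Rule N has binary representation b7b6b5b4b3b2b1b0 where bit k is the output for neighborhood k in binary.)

position 3: 111 → 0  (bit 7 = 0)
position 0: 110 → 0  (bit 6 = 0)
position 1: 101 → 0  (bit 5 = 0)
position 5: 100 → 1  (bit 4 = 1)
position 2: 011 → 1  (bit 3 = 1)
position 7: 010 → 1  (bit 2 = 1)
position 6: 001 → 0  (bit 1 = 0)
position 9: 000 → 0  (bit 0 = 0)
bits b7..b0 = 00011100 = 28

28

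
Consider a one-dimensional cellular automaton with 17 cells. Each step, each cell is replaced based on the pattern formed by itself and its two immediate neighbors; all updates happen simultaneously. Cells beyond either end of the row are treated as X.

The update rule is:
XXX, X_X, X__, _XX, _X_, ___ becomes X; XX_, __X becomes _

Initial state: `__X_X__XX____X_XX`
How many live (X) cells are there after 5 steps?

X_XXXX_X_XXX_XXXX
_XXXX_XXXXX_XXXXX
XXXX_XXXXX_XXXXXX
XXX_XXXXX_XXXXXXX
XX_XXXXX_XXXXXXXX
count of X: 15

15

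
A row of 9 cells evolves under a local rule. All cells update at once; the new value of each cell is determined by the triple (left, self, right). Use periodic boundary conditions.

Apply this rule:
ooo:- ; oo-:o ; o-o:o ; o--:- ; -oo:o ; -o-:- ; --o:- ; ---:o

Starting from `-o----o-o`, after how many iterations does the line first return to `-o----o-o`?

14

o--oo--o-
---oo---o
-o-oo-o--
--oooo--o
--o--o---
o------oo
o-oooo-o-
-oo--oo-o
ooo--ooo-
o-o--o-oo
oo----oo-
oo-oo-ooo
-oooooo--
-o----o-o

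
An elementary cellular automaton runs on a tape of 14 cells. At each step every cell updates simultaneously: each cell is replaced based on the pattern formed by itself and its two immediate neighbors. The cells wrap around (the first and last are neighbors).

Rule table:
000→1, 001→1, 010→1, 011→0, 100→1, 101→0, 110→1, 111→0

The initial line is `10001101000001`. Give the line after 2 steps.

11110101111110
00010100000010

00010100000010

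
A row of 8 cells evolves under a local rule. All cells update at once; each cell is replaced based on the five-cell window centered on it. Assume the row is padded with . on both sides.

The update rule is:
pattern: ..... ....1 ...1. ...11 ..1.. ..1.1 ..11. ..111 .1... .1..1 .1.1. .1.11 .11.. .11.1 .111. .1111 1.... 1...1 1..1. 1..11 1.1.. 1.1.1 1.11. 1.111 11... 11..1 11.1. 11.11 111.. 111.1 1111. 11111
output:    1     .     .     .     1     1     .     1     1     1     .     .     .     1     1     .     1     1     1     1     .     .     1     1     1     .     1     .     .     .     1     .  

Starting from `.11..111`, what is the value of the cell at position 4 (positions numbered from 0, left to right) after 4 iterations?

iteration 1: ....111.
iteration 2: 11..11.1
iteration 3: ...1.11.
iteration 4: 1..1.1.1
position 4 holds .

.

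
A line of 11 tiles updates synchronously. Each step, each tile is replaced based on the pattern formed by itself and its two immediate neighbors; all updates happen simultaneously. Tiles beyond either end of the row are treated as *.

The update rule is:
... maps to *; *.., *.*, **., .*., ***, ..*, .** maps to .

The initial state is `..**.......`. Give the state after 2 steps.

.....*****.
.***.......

.***.......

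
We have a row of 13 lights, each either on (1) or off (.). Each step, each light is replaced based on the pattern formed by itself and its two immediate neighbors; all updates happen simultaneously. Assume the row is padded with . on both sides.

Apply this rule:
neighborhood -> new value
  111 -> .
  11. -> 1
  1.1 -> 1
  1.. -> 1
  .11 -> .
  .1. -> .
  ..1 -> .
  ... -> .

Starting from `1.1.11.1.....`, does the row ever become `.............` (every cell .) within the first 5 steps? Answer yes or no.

step 1: .1.1.11.1....
step 2: ..1.1.11.1...
step 3: ...1.1.11.1..
step 4: ....1.1.11.1.
step 5: .....1.1.11.1
step 5 is .....1.1.11.1, still not uniform .

no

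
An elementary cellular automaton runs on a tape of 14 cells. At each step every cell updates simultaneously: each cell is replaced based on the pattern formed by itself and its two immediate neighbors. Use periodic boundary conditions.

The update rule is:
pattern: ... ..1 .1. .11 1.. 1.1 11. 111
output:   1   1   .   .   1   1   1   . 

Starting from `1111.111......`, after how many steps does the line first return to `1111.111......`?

...11..1111111
111.111......1
..11..1111111.
11.111......11
.11..1111111..
1.111......111
11..1111111...
.111......1111
1..1111111...1
111......1111.
..1111111...11
11......1111.1
.1111111...11.
1......1111.11
1111111...11..
......1111.111
111111...11..1
.....1111.111.
11111...11..11
....1111.111..
1111...11..111
...1111.111...
111...11..1111
..1111.111....
11...11..11111
.1111.111.....
1...11..111111
1111.111......

28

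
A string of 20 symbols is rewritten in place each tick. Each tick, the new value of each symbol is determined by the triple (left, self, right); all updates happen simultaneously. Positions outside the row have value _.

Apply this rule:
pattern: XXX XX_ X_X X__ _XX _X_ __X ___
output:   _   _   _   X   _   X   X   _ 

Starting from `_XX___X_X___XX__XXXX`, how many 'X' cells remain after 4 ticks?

8

X__X_XX_XX_X__XX____
XXXX_______XXX__X___
____X_____X___XXXX__
___XXX___XXX_X____X_
count of X: 8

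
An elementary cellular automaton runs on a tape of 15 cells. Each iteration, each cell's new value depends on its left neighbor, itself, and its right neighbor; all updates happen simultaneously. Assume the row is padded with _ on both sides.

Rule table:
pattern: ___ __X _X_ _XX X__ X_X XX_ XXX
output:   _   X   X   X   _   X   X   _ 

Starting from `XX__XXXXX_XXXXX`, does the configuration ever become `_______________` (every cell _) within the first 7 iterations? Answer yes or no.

no

XX_XX___XXX___X
XXXXX__XX_X__XX
X___X_XXXXX_XXX
X__XXXX___XXX_X
X_XX__X__XX_XXX
XXXX_XX_XXXXX_X
X__XXXXXX___XXX
iteration 7 is X__XXXXXX___XXX, still not uniform _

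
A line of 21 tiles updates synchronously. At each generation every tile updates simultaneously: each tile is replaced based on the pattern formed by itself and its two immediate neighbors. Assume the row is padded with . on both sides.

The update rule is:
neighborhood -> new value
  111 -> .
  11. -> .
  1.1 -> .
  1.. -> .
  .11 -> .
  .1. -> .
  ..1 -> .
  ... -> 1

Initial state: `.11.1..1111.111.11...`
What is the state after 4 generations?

111111111111111111...

...................11
111111111111111111...
...................11  (repeats generation 1; period 2)
generation 4: 111111111111111111...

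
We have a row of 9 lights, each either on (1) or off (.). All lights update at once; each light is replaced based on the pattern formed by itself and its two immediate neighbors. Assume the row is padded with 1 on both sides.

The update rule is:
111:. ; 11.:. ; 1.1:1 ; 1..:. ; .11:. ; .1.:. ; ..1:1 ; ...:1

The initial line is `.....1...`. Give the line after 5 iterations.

1..1111.1

.1111..11
1.....1..
..1111..1
.1.....1.
1..1111.1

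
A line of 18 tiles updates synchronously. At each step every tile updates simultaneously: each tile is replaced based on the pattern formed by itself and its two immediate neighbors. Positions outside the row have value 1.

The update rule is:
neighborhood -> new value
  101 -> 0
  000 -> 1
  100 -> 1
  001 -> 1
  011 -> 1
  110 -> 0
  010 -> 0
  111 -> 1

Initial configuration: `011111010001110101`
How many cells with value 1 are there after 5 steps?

011110001111100001
011101111111011111
011001111110011111
010111111101111111
000111111001111111
count of 1: 13

13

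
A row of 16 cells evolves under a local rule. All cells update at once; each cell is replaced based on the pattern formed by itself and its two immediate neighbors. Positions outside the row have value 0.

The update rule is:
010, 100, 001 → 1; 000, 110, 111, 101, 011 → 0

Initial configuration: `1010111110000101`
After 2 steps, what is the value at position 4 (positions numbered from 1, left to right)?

1

step 1: 1010000001001101
step 2: 1011000011110001
position 4 holds 1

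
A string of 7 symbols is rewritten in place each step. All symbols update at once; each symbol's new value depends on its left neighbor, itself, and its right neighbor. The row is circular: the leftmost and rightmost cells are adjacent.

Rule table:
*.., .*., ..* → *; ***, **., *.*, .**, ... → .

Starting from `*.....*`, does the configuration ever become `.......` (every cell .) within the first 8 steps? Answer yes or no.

.*...*.
***.***
.......
all cells are . at step 3

yes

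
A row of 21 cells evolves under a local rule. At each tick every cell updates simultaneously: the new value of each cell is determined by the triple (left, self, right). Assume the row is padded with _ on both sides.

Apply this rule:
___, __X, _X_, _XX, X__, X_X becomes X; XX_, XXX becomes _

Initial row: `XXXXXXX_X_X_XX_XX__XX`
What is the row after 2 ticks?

X______XXXXXX_XX_XXX_
XXXXXXXX_____XX_XX__X

XXXXXXXX_____XX_XX__X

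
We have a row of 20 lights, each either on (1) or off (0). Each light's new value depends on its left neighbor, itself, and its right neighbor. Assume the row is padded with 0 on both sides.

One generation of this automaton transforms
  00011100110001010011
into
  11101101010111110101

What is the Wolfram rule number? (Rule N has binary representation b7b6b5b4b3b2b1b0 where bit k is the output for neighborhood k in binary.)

position 4: 111 → 1  (bit 7 = 1)
position 5: 110 → 1  (bit 6 = 1)
position 14: 101 → 1  (bit 5 = 1)
position 6: 100 → 0  (bit 4 = 0)
position 3: 011 → 0  (bit 3 = 0)
position 13: 010 → 1  (bit 2 = 1)
position 2: 001 → 1  (bit 1 = 1)
position 0: 000 → 1  (bit 0 = 1)
bits b7..b0 = 11100111 = 231

231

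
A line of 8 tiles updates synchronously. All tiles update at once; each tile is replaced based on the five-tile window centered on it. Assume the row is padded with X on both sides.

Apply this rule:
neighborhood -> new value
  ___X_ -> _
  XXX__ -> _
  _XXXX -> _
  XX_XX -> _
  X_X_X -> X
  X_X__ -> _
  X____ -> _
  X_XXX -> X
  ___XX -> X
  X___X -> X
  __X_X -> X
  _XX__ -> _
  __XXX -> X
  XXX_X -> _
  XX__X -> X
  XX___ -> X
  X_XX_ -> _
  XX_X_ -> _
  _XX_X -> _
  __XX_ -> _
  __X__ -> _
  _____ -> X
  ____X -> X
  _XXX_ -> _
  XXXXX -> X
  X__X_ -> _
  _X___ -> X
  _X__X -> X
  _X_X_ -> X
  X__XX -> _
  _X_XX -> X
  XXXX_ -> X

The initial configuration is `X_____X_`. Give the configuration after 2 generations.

_XX___X_

_X_XX_XX
_XX___X_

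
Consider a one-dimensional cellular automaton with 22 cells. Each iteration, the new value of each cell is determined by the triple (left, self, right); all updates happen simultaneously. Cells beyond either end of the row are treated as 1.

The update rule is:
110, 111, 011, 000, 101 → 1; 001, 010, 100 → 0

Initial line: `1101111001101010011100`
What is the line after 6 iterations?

1111111001111111111100

iteration 1: 1111111001110100011100
iteration 2: 1111111001111001011100
iteration 3: 1111111001111000111100
iteration 4: 1111111001111010111100
iteration 5: 1111111001111101111100
iteration 6: 1111111001111111111100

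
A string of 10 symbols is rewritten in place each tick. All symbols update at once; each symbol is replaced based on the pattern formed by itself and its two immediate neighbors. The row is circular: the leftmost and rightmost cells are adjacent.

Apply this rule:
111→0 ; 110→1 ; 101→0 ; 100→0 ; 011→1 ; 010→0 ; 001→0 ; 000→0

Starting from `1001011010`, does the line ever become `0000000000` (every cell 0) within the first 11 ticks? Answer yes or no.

no

tick 1: 0000011000
tick 2: 0000011000  (fixed point — unchanged through tick 11)
tick 11 is 0000011000, still not uniform 0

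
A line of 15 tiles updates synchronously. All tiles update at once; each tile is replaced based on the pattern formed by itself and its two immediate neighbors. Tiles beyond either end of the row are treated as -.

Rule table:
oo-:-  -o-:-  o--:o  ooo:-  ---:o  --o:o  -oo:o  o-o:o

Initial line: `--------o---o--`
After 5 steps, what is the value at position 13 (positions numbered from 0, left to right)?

step 1: oooooooo-ooo-oo
step 2: o-------oo--oo-
step 3: -oooooooo-ooo-o
step 4: oo-------oo--o-
step 5: o-oooooooo-oo-o
position 13 holds -

-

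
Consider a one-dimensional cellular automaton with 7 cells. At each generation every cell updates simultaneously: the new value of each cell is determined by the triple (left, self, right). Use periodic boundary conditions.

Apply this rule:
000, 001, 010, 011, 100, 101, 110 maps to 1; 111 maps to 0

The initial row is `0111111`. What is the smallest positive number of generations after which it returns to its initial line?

2

1100001
0111111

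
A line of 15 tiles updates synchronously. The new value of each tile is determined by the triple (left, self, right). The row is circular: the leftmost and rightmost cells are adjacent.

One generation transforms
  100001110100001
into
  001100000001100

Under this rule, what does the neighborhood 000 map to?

1

At position 2 the neighborhood is 000; the next row has 1 there.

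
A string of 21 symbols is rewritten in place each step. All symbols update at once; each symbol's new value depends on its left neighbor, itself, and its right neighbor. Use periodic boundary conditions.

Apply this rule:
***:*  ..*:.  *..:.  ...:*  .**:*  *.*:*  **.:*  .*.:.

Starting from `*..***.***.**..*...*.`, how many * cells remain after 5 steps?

...**********....*..*
.*.**********.**.....
..**************.****
..*******************
..*******************
count of *: 19

19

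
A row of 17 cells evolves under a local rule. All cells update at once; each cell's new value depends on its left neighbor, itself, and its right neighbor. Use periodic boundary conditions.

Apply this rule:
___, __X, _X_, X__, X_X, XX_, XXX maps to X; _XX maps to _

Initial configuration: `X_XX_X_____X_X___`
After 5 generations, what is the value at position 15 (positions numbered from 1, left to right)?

generation 1: XX_XXXXXXXXXXXXXX
generation 2: XXX_XXXXXXXXXXXXX
generation 3: XXXX_XXXXXXXXXXXX
generation 4: XXXXX_XXXXXXXXXXX
generation 5: XXXXXX_XXXXXXXXXX
position 15 holds X

X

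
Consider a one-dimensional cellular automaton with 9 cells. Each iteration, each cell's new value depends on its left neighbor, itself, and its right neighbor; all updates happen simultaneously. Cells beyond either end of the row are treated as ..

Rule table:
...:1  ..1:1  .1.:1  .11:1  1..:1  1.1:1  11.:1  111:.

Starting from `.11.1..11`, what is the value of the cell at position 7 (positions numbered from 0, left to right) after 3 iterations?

1

111111111
1.......1
111111111
position 7 holds 1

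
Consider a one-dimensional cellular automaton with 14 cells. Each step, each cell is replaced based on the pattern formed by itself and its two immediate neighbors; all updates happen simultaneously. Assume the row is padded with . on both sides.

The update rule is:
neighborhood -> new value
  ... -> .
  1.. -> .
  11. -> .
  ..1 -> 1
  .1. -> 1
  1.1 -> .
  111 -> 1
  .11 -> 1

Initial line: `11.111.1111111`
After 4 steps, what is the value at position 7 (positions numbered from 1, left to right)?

1

1..11..111111.
1.11..111111..
1.1..111111...
1.1.111111....
position 7 holds 1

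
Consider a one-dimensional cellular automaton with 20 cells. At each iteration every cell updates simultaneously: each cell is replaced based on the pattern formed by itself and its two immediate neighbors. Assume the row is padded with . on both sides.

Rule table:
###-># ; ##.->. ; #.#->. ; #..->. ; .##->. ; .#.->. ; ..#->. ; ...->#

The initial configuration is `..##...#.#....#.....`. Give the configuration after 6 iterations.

..##..######....##..

#....#.....##...####
..##...###....#..##.
#....#..#..##.......
..##..........######
#....########..####.
..##..######....##..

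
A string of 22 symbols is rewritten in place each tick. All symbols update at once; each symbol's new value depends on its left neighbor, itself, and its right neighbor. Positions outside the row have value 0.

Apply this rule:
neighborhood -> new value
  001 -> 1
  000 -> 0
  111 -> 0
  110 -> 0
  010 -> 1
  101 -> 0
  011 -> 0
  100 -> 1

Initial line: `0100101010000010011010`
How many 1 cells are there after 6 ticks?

9

tick 1: 1111101011000111100011
tick 2: 0000001000101000010100
tick 3: 0000011101101100110110
tick 4: 0000100000000011000001
tick 5: 0001110000000100100011
tick 6: 0010001000001111110100
count of 1: 9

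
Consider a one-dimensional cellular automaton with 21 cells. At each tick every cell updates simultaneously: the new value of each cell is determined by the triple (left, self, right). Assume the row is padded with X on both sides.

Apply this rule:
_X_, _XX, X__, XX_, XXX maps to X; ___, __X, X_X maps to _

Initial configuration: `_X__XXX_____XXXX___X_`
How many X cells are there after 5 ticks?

16

tick 1: _XX_XXXX____XXXXX__X_
tick 2: _XX_XXXXX___XXXXXX_X_
tick 3: _XX_XXXXXX__XXXXXX_X_
tick 4: _XX_XXXXXXX_XXXXXX_X_
tick 5: _XX_XXXXXXX_XXXXXX_X_
count of X: 16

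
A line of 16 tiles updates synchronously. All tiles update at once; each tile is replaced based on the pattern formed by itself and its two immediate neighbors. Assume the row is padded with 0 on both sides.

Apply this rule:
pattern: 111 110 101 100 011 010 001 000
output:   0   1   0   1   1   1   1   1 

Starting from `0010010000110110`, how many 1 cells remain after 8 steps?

4

1111111111110111
1000000000010101
1111111111110101
1000000000010101  (repeats step 2; period 2)
step 8: 1000000000010101
count of 1: 4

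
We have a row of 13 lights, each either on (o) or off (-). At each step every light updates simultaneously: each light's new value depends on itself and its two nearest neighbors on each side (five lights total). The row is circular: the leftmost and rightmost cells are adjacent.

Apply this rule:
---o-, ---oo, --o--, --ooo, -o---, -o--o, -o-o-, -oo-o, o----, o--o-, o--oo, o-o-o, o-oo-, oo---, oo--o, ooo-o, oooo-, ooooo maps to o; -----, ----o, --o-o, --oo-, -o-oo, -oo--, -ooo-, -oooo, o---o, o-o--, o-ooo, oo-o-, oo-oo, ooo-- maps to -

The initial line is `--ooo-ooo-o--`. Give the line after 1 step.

-oo-o---o--oo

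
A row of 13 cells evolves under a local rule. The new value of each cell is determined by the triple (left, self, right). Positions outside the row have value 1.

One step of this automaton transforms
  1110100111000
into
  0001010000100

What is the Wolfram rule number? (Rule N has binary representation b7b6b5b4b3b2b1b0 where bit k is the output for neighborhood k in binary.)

position 0: 111 → 0  (bit 7 = 0)
position 2: 110 → 0  (bit 6 = 0)
position 3: 101 → 1  (bit 5 = 1)
position 5: 100 → 1  (bit 4 = 1)
position 7: 011 → 0  (bit 3 = 0)
position 4: 010 → 0  (bit 2 = 0)
position 6: 001 → 0  (bit 1 = 0)
position 11: 000 → 0  (bit 0 = 0)
bits b7..b0 = 00110000 = 48

48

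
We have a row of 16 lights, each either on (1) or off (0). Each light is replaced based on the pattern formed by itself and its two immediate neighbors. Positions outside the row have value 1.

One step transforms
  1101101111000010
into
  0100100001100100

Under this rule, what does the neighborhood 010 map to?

0

At position 14 the neighborhood is 010; the next row has 0 there.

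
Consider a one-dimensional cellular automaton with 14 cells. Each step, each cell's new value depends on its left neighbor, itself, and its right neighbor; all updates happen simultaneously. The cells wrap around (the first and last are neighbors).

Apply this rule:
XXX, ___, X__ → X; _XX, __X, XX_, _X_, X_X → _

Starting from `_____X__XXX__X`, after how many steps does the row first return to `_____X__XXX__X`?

XXXX__X__X_X__
_XX_X__X____X_
_____X__XXX__X

3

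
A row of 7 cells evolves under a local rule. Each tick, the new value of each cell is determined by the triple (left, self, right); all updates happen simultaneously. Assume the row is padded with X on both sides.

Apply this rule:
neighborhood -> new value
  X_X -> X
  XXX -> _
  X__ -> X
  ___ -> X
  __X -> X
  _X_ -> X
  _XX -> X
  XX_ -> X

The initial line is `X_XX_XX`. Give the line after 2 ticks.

XXXXXX_
_____XX

_____XX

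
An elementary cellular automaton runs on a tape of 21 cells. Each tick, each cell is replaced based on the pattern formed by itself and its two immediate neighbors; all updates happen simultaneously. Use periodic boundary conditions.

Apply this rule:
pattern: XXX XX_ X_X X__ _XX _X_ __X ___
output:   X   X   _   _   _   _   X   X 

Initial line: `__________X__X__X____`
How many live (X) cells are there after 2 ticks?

tick 1: XXXXXXXXXX__X__X__XXX
tick 2: XXXXXXXXXX_X__X__X_XX
count of X: 15

15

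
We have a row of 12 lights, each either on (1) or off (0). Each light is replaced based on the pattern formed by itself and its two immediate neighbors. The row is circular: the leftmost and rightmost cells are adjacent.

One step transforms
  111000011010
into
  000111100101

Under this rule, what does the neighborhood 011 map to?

At position 0 the neighborhood is 011; the next row has 0 there.

0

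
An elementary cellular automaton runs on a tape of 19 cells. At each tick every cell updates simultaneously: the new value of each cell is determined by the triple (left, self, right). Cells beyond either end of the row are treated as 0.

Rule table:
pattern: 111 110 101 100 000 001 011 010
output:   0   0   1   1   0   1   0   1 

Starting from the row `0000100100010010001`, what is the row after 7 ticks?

0001111110111111011
0010000001000000100
0111000011100001110
1000100100010010001
1101111110111111011
0010000001000000100  (repeats tick 2; period 4)
tick 7: 0111000011100001110

0111000011100001110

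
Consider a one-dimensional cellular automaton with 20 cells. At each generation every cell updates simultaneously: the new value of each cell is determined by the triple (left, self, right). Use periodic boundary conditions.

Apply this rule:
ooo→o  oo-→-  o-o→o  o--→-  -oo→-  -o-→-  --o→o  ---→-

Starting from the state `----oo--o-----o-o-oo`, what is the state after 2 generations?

--o---o-----o-o-o---

generation 1: ---o---o-----o-o-o--
generation 2: --o---o-----o-o-o---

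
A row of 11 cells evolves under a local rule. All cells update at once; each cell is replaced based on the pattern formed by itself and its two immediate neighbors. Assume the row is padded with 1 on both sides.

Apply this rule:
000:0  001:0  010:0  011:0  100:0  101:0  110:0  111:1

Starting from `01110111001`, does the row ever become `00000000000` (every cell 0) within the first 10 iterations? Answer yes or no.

yes

00100010000
00000000000
all cells are 0 at iteration 2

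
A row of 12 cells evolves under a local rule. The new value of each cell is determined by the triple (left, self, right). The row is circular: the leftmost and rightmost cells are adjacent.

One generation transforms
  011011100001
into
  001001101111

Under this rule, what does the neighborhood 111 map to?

1

At position 5 the neighborhood is 111; the next row has 1 there.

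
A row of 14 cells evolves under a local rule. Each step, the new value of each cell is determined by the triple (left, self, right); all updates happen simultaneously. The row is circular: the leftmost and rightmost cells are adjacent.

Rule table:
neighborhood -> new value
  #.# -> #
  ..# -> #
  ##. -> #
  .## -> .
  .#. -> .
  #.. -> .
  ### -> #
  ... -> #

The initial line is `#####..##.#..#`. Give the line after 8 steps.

.#.#.#.#####.#

#####.#.##..#.
.#####.#.#.#.#
#.#####.#.#.#.
.#.#####.#.#.#
#.#.#####.#.#.
.#.#.#####.#.#
#.#.#.#####.#.
.#.#.#.#####.#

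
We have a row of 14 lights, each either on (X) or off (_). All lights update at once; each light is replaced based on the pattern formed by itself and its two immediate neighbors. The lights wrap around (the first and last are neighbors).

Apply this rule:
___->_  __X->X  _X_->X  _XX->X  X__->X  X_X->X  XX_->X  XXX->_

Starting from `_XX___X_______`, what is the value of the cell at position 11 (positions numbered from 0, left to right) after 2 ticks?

XXXX_XXX______
X__XXX_XX____X
position 11 holds _

_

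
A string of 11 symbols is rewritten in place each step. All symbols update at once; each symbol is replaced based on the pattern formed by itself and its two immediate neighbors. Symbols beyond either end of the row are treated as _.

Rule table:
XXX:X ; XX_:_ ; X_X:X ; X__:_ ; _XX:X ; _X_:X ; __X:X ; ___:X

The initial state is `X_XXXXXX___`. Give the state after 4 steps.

XXXXXXX__XX
XXXXXX__XX_
XXXXX__XX__
XXXX__XX__X

XXXX__XX__X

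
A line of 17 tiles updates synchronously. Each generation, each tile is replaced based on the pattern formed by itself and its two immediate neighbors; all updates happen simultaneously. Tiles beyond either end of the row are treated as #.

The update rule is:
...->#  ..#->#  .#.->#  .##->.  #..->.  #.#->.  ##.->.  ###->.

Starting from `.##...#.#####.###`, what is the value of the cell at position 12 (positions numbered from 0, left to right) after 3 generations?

.

....###..........
.###....#########
.....###.........
position 12 holds .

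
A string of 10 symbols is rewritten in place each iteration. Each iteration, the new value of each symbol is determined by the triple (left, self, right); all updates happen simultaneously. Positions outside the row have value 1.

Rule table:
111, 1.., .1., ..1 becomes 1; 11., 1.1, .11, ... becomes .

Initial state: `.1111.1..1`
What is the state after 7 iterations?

iteration 1: ..11..111.
iteration 2: 11..11.1..
iteration 3: 1.11...111
iteration 4: ....1.1.11
iteration 5: 1..11.1..1
iteration 6: .11...111.
iteration 7: ...1.1.1..

...1.1.1..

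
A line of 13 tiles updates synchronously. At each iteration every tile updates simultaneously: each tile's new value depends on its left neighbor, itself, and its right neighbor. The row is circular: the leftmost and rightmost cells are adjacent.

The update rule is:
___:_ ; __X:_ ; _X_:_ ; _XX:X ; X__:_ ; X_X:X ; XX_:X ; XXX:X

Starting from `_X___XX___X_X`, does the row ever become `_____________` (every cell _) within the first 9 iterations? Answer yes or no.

X____XX____X_
_____XX_____X
_____XX______
_____XX______  (fixed point — unchanged through iteration 9)
iteration 9 is _____XX______, still not uniform _

no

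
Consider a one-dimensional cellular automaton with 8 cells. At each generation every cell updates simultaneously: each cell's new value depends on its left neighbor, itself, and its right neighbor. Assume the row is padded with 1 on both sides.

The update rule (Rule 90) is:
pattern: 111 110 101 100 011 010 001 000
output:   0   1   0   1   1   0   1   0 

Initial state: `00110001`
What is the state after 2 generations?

00001010

11111011
00001010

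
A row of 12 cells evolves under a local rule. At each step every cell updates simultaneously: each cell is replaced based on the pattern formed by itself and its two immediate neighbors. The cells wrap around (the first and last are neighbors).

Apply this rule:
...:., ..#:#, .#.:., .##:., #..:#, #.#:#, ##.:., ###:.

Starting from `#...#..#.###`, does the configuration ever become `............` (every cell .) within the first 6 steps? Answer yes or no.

step 1: .#.#.##.#...
step 2: #.#.#..#.#..
step 3: .#.#.##.#.##
step 4: #.#.#..#.#..  (repeats step 2; period 2)
step 6: #.#.#..#.#..
step 6 is #.#.#..#.#.., still not uniform .

no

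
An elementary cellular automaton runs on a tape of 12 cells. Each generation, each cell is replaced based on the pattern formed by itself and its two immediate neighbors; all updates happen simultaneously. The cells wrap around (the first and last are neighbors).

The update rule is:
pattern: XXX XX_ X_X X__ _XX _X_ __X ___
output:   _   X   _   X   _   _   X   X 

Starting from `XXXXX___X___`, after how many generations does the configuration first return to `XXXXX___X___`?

____XXXX_XXX
XXXX___X___X
___XXXX_XXX_
XXX___X___XX
__XXXX_XXX__
XX___X___XXX
_XXXX_XXX___
X___X___XXXX
XXXX_XXX____
___X___XXXXX
XXX_XXX____X
__X___XXXXX_
XX_XXX____XX
_X___XXXXX__
X_XXX____XXX
X___XXXXX___
_XXX____XXXX
___XXXXX___X
XXX____XXXX_
__XXXXX___X_
XX____XXXX_X
_XXXXX___X__
X____XXXX_XX
XXXXX___X___

24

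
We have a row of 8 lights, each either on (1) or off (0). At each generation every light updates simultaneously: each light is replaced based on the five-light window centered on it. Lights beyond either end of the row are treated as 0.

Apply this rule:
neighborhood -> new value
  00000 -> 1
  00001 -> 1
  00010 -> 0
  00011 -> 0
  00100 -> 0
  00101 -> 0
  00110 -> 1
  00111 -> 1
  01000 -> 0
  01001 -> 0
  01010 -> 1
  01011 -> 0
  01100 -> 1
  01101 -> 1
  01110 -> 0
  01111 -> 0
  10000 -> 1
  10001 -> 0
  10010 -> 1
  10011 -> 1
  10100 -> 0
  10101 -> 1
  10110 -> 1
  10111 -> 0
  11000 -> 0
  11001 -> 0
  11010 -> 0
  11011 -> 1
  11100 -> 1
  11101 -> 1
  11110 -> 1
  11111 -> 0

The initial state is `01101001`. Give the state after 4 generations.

01110011

01100010
01100000
01101111
01110011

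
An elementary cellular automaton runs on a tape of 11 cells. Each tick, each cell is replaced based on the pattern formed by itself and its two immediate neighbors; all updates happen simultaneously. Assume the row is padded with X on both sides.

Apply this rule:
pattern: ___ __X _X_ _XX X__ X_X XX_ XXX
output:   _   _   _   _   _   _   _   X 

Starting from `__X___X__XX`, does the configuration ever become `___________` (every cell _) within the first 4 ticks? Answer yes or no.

yes

__________X
___________
all cells are _ at tick 2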